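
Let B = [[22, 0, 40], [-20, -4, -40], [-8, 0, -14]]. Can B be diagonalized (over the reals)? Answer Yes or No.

Yes

Characteristic polynomial: p(λ) = λ^3 - 4λ^2 - 20λ + 48 = (λ - 6)(λ - 2)(λ + 4).
All 3 eigenvalues are distinct, so B is diagonalizable.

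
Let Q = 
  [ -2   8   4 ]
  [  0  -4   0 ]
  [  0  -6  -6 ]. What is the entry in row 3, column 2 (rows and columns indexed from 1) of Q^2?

60

Characteristic polynomial: μ^3 + 12μ^2 + 44μ + 48 = (μ + 2)(μ + 4)(μ + 6), so the eigenvalues are -6, -4, -2.
μ=-2: eigenvector (1, 0, 0).
μ=-4: eigenvector (2, 1, -3).
μ=-6: eigenvector (-1, 0, 1).
P = [[1, 2, -1], [0, 1, 0], [0, -3, 1]], D = diag(-2, -4, -6), P⁻¹ = [[1, 1, 1], [0, 1, 0], [0, 3, 1]].
Q² = P·diag(4, 16, 36)·P⁻¹ = [[4, -72, -32], [0, 16, 0], [0, 60, 36]].
The requested entry is 60.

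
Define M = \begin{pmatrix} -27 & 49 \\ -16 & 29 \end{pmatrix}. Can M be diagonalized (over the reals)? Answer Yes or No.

Characteristic polynomial: p(r) = r^2 - 2r + 1 = (r - 1)^2.
r = 1 has algebraic multiplicity 2; rank(M − 1I) = 1, so geometric multiplicity = 1.
Geometric multiplicity < algebraic multiplicity, so M is not diagonalizable.

No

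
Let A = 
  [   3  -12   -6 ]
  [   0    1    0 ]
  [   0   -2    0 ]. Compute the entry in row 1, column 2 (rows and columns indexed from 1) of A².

-36

Characteristic polynomial: t^3 - 4t^2 + 3t = t(t - 3)(t - 1), so the eigenvalues are 0, 1, 3.
t=3: eigenvector (1, 0, 0).
t=1: eigenvector (0, 1, -2).
t=0: eigenvector (2, 0, 1).
P = [[1, 0, 2], [0, 1, 0], [0, -2, 1]], D = diag(3, 1, 0), P⁻¹ = [[1, -4, -2], [0, 1, 0], [0, 2, 1]].
A² = P·diag(9, 1, 0)·P⁻¹ = [[9, -36, -18], [0, 1, 0], [0, -2, 0]].
The requested entry is -36.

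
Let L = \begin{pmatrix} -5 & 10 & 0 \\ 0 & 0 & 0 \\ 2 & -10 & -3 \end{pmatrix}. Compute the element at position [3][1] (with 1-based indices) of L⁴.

-544

Characteristic polynomial: μ^3 + 8μ^2 + 15μ = μ(μ + 3)(μ + 5), so the eigenvalues are -5, -3, 0.
μ=-5: eigenvector (1, 0, -1).
μ=0: eigenvector (2, 1, -2).
μ=-3: eigenvector (0, 0, 1).
P = [[1, 2, 0], [0, 1, 0], [-1, -2, 1]], D = diag(-5, 0, -3), P⁻¹ = [[1, -2, 0], [0, 1, 0], [1, 0, 1]].
L⁴ = P·diag(625, 0, 81)·P⁻¹ = [[625, -1250, 0], [0, 0, 0], [-544, 1250, 81]].
The requested entry is -544.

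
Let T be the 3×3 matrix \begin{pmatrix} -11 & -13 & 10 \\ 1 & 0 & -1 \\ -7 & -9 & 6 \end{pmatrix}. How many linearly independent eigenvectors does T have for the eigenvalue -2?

T + 2I = [[-9, -13, 10], [1, 2, -1], [-7, -9, 8]].
This matrix has rank 2, so its null space has dimension 3 − 2 = 1.

1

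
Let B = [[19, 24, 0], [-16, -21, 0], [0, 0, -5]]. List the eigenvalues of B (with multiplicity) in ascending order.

Characteristic polynomial: p(r) = r^3 + 7r^2 - 5r - 75 = (r - 3)(r + 5)^2.
Roots (with multiplicity): -5, -5, 3.

-5, -5, 3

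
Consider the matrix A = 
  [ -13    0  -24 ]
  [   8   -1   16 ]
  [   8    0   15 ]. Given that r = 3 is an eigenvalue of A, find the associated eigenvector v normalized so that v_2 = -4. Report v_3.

A − 3I = [[-16, 0, -24], [8, -4, 16], [8, 0, 12]].
Solving (A − 3I)v = 0 gives the eigenspace spanned by (6, -4, -4).
With v_2 = -4, v = (6, -4, -4), so v_3 = -4.

-4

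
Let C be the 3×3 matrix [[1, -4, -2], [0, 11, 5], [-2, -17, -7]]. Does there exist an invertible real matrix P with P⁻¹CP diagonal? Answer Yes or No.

No

Characteristic polynomial: p(t) = t^3 - 5t^2 + 8t - 4 = (t - 2)^2(t - 1).
t = 2 has algebraic multiplicity 2; rank(C − 2I) = 2, so geometric multiplicity = 1.
Geometric multiplicity < algebraic multiplicity, so C is not diagonalizable.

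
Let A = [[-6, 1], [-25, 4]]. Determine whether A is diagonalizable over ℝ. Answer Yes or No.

Characteristic polynomial: p(μ) = μ^2 + 2μ + 1 = (μ + 1)^2.
μ = -1 has algebraic multiplicity 2; rank(A + 1I) = 1, so geometric multiplicity = 1.
Geometric multiplicity < algebraic multiplicity, so A is not diagonalizable.

No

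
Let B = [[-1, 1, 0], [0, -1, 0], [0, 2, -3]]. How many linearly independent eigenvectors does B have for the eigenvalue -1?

1

B + 1I = [[0, 1, 0], [0, 0, 0], [0, 2, -2]].
This matrix has rank 2, so its null space has dimension 3 − 2 = 1.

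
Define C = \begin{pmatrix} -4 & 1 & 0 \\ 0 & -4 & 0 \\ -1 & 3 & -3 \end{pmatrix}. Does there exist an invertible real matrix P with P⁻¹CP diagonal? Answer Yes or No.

No

Characteristic polynomial: p(r) = r^3 + 11r^2 + 40r + 48 = (r + 3)(r + 4)^2.
r = -4 has algebraic multiplicity 2; rank(C + 4I) = 2, so geometric multiplicity = 1.
Geometric multiplicity < algebraic multiplicity, so C is not diagonalizable.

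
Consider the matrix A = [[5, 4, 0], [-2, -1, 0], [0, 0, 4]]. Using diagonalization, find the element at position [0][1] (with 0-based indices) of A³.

Characteristic polynomial: μ^3 - 8μ^2 + 19μ - 12 = (μ - 4)(μ - 3)(μ - 1), so the eigenvalues are 1, 3, 4.
μ=1: eigenvector (1, -1, 0).
μ=3: eigenvector (2, -1, 0).
μ=4: eigenvector (0, 0, 1).
P = [[1, 2, 0], [-1, -1, 0], [0, 0, 1]], D = diag(1, 3, 4), P⁻¹ = [[-1, -2, 0], [1, 1, 0], [0, 0, 1]].
A³ = P·diag(1, 27, 64)·P⁻¹ = [[53, 52, 0], [-26, -25, 0], [0, 0, 64]].
The requested entry is 52.

52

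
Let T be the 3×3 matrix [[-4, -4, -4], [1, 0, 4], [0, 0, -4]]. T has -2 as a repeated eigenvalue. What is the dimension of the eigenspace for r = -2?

1

T + 2I = [[-2, -4, -4], [1, 2, 4], [0, 0, -2]].
This matrix has rank 2, so its null space has dimension 3 − 2 = 1.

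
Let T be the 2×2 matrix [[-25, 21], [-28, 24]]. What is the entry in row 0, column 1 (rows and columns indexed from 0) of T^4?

-525

Characteristic polynomial: λ^2 + λ - 12 = (λ - 3)(λ + 4), so the eigenvalues are -4, 3.
λ=-4: eigenvector (1, 1).
λ=3: eigenvector (3, 4).
P = [[1, 3], [1, 4]], D = diag(-4, 3), P⁻¹ = [[4, -3], [-1, 1]].
T⁴ = P·diag(256, 81)·P⁻¹ = [[781, -525], [700, -444]].
The requested entry is -525.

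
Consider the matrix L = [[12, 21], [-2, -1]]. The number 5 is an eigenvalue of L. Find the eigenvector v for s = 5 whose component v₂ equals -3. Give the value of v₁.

9

L − 5I = [[7, 21], [-2, -6]].
Solving (L − 5I)v = 0 gives the eigenspace spanned by (9, -3).
With v₂ = -3, v = (9, -3), so v₁ = 9.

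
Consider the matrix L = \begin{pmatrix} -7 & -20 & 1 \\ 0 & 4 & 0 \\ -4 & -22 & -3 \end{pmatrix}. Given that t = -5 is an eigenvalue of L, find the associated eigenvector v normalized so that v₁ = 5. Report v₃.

10

L + 5I = [[-2, -20, 1], [0, 9, 0], [-4, -22, 2]].
Solving (L + 5I)v = 0 gives the eigenspace spanned by (5, 0, 10).
With v₁ = 5, v = (5, 0, 10), so v₃ = 10.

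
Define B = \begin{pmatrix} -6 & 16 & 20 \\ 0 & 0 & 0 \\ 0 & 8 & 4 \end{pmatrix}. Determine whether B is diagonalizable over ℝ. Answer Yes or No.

Characteristic polynomial: p(r) = r^3 + 2r^2 - 24r = r(r - 4)(r + 6).
All 3 eigenvalues are distinct, so B is diagonalizable.

Yes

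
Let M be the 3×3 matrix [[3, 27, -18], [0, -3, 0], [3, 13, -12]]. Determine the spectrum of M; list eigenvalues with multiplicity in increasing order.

Characteristic polynomial: p(t) = t^3 + 12t^2 + 45t + 54 = (t + 3)^2(t + 6).
Roots (with multiplicity): -6, -3, -3.

-6, -3, -3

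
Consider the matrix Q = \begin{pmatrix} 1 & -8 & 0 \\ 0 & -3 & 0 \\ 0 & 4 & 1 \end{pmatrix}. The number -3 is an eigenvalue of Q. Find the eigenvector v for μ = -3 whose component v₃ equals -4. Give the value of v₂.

4

Q + 3I = [[4, -8, 0], [0, 0, 0], [0, 4, 4]].
Solving (Q + 3I)v = 0 gives the eigenspace spanned by (8, 4, -4).
With v₃ = -4, v = (8, 4, -4), so v₂ = 4.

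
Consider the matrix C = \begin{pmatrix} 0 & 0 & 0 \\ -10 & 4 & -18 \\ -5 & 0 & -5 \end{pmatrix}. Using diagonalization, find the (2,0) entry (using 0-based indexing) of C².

Characteristic polynomial: λ^3 + λ^2 - 20λ = λ(λ - 4)(λ + 5), so the eigenvalues are -5, 0, 4.
λ=0: eigenvector (1, -2, -1).
λ=-5: eigenvector (0, 2, 1).
λ=4: eigenvector (0, 1, 0).
P = [[1, 0, 0], [-2, 2, 1], [-1, 1, 0]], D = diag(0, -5, 4), P⁻¹ = [[1, 0, 0], [1, 0, 1], [0, 1, -2]].
C² = P·diag(0, 25, 16)·P⁻¹ = [[0, 0, 0], [50, 16, 18], [25, 0, 25]].
The requested entry is 25.

25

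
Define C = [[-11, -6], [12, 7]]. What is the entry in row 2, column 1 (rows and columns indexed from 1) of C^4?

Characteristic polynomial: s^2 + 4s - 5 = (s - 1)(s + 5), so the eigenvalues are -5, 1.
s=1: eigenvector (-1, 2).
s=-5: eigenvector (1, -1).
P = [[-1, 1], [2, -1]], D = diag(1, -5), P⁻¹ = [[1, 1], [2, 1]].
C⁴ = P·diag(1, 625)·P⁻¹ = [[1249, 624], [-1248, -623]].
The requested entry is -1248.

-1248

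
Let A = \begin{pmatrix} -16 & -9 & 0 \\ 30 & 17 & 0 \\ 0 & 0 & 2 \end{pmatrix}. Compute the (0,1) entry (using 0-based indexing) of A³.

Characteristic polynomial: μ^3 - 3μ^2 + 4 = (μ - 2)^2(μ + 1), so the eigenvalues are -1, 2, 2.
μ=-1: eigenvector (-3, 5, 0).
μ=2: eigenvector (-1, 2, 0).
μ=2: eigenvector (0, 0, 1).
P = [[-3, -1, 0], [5, 2, 0], [0, 0, 1]], D = diag(-1, 2, 2), P⁻¹ = [[-2, -1, 0], [5, 3, 0], [0, 0, 1]].
A³ = P·diag(-1, 8, 8)·P⁻¹ = [[-46, -27, 0], [90, 53, 0], [0, 0, 8]].
The requested entry is -27.

-27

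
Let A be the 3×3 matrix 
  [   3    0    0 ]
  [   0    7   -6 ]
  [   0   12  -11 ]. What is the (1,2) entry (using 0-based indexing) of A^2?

Characteristic polynomial: t^3 + t^2 - 17t + 15 = (t - 3)(t - 1)(t + 5), so the eigenvalues are -5, 1, 3.
t=3: eigenvector (1, 0, 0).
t=-5: eigenvector (0, 1, 2).
t=1: eigenvector (0, -1, -1).
P = [[1, 0, 0], [0, 1, -1], [0, 2, -1]], D = diag(3, -5, 1), P⁻¹ = [[1, 0, 0], [0, -1, 1], [0, -2, 1]].
A² = P·diag(9, 25, 1)·P⁻¹ = [[9, 0, 0], [0, -23, 24], [0, -48, 49]].
The requested entry is 24.

24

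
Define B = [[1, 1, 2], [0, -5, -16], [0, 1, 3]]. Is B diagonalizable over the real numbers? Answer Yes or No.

No

Characteristic polynomial: p(s) = s^3 + s^2 - s - 1 = (s - 1)(s + 1)^2.
s = -1 has algebraic multiplicity 2; rank(B + 1I) = 2, so geometric multiplicity = 1.
Geometric multiplicity < algebraic multiplicity, so B is not diagonalizable.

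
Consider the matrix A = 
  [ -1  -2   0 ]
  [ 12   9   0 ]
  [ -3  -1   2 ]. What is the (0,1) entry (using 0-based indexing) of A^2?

-16

Characteristic polynomial: λ^3 - 10λ^2 + 31λ - 30 = (λ - 5)(λ - 3)(λ - 2), so the eigenvalues are 2, 3, 5.
λ=5: eigenvector (-1, 3, 0).
λ=3: eigenvector (-1, 2, 1).
λ=2: eigenvector (0, 0, 1).
P = [[-1, -1, 0], [3, 2, 0], [0, 1, 1]], D = diag(5, 3, 2), P⁻¹ = [[2, 1, 0], [-3, -1, 0], [3, 1, 1]].
A² = P·diag(25, 9, 4)·P⁻¹ = [[-23, -16, 0], [96, 57, 0], [-15, -5, 4]].
The requested entry is -16.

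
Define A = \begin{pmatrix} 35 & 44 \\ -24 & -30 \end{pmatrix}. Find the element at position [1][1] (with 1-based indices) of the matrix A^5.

6995

Characteristic polynomial: μ^2 - 5μ + 6 = (μ - 3)(μ - 2), so the eigenvalues are 2, 3.
μ=3: eigenvector (11, -8).
μ=2: eigenvector (4, -3).
P = [[11, 4], [-8, -3]], D = diag(3, 2), P⁻¹ = [[3, 4], [-8, -11]].
A⁵ = P·diag(243, 32)·P⁻¹ = [[6995, 9284], [-5064, -6720]].
The requested entry is 6995.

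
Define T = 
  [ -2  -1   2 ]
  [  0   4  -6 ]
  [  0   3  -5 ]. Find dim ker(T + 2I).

T + 2I = [[0, -1, 2], [0, 6, -6], [0, 3, -3]].
This matrix has rank 2, so its null space has dimension 3 − 2 = 1.

1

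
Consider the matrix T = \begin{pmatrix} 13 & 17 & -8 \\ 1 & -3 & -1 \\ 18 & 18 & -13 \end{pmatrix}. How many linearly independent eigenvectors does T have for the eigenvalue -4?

T + 4I = [[17, 17, -8], [1, 1, -1], [18, 18, -9]].
This matrix has rank 2, so its null space has dimension 3 − 2 = 1.

1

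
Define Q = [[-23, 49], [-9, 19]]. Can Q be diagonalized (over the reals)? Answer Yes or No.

Characteristic polynomial: p(s) = s^2 + 4s + 4 = (s + 2)^2.
s = -2 has algebraic multiplicity 2; rank(Q + 2I) = 1, so geometric multiplicity = 1.
Geometric multiplicity < algebraic multiplicity, so Q is not diagonalizable.

No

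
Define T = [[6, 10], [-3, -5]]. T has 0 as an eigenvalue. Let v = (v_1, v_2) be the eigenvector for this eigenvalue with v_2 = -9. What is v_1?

15

T = [[6, 10], [-3, -5]].
Solving (T)v = 0 gives the eigenspace spanned by (15, -9).
With v_2 = -9, v = (15, -9), so v_1 = 15.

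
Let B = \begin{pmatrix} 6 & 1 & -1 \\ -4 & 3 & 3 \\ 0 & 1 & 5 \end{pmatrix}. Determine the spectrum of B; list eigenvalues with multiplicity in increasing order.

Characteristic polynomial: p(r) = r^3 - 14r^2 + 64r - 96 = (r - 6)(r - 4)^2.
Roots (with multiplicity): 4, 4, 6.

4, 4, 6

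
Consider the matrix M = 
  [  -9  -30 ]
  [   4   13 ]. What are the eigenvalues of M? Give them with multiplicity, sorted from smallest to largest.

1, 3

Characteristic polynomial: p(μ) = μ^2 - 4μ + 3 = (μ - 3)(μ - 1).
Roots (with multiplicity): 1, 3.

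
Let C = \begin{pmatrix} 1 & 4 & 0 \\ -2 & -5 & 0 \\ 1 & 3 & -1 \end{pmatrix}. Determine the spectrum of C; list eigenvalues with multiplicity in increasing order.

Characteristic polynomial: p(r) = r^3 + 5r^2 + 7r + 3 = (r + 1)^2(r + 3).
Roots (with multiplicity): -3, -1, -1.

-3, -1, -1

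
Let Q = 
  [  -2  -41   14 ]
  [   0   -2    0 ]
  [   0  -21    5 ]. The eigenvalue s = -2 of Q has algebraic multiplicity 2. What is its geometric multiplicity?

1

Q + 2I = [[0, -41, 14], [0, 0, 0], [0, -21, 7]].
This matrix has rank 2, so its null space has dimension 3 − 2 = 1.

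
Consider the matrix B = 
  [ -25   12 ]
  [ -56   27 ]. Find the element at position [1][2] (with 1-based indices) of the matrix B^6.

Characteristic polynomial: t^2 - 2t - 3 = (t - 3)(t + 1), so the eigenvalues are -1, 3.
t=3: eigenvector (3, 7).
t=-1: eigenvector (1, 2).
P = [[3, 1], [7, 2]], D = diag(3, -1), P⁻¹ = [[-2, 1], [7, -3]].
B⁶ = P·diag(729, 1)·P⁻¹ = [[-4367, 2184], [-10192, 5097]].
The requested entry is 2184.

2184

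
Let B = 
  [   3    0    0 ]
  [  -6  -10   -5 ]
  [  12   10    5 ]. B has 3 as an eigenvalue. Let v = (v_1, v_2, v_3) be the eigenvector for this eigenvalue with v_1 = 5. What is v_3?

20

B − 3I = [[0, 0, 0], [-6, -13, -5], [12, 10, 2]].
Solving (B − 3I)v = 0 gives the eigenspace spanned by (5, -10, 20).
With v_1 = 5, v = (5, -10, 20), so v_3 = 20.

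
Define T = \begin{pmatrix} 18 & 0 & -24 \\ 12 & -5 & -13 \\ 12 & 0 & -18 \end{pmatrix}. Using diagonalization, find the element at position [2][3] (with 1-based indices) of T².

11

Characteristic polynomial: λ^3 + 5λ^2 - 36λ - 180 = (λ - 6)(λ + 5)(λ + 6), so the eigenvalues are -6, -5, 6.
λ=6: eigenvector (2, 1, 1).
λ=-5: eigenvector (0, 1, 0).
λ=-6: eigenvector (1, 1, 1).
P = [[2, 0, 1], [1, 1, 1], [1, 0, 1]], D = diag(6, -5, -6), P⁻¹ = [[1, 0, -1], [0, 1, -1], [-1, 0, 2]].
T² = P·diag(36, 25, 36)·P⁻¹ = [[36, 0, 0], [0, 25, 11], [0, 0, 36]].
The requested entry is 11.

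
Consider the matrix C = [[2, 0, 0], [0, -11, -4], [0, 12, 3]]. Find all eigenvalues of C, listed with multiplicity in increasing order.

Characteristic polynomial: p(μ) = μ^3 + 6μ^2 - μ - 30 = (μ - 2)(μ + 3)(μ + 5).
Roots (with multiplicity): -5, -3, 2.

-5, -3, 2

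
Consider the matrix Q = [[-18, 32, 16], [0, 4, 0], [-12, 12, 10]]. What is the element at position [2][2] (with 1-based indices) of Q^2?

16

Characteristic polynomial: λ^3 + 4λ^2 - 20λ - 48 = (λ - 4)(λ + 2)(λ + 6), so the eigenvalues are -6, -2, 4.
λ=-2: eigenvector (1, 0, 1).
λ=4: eigenvector (0, 1, -2).
λ=-6: eigenvector (4, 0, 3).
P = [[1, 0, 4], [0, 1, 0], [1, -2, 3]], D = diag(-2, 4, -6), P⁻¹ = [[-3, 8, 4], [0, 1, 0], [1, -2, -1]].
Q² = P·diag(4, 16, 36)·P⁻¹ = [[132, -256, -128], [0, 16, 0], [96, -216, -92]].
The requested entry is 16.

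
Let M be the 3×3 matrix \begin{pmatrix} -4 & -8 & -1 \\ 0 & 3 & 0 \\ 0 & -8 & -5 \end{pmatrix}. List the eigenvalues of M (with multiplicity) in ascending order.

Characteristic polynomial: p(r) = r^3 + 6r^2 - 7r - 60 = (r - 3)(r + 4)(r + 5).
Roots (with multiplicity): -5, -4, 3.

-5, -4, 3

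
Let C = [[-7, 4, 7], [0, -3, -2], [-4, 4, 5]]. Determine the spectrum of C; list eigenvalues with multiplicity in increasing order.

-3, -1, -1

Characteristic polynomial: p(μ) = μ^3 + 5μ^2 + 7μ + 3 = (μ + 1)^2(μ + 3).
Roots (with multiplicity): -3, -1, -1.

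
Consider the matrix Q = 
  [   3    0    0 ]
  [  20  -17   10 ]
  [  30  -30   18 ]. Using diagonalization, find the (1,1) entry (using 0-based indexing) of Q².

-11

Characteristic polynomial: r^3 - 4r^2 - 3r + 18 = (r - 3)^2(r + 2), so the eigenvalues are -2, 3, 3.
r=3: eigenvector (0, 1, 2).
r=3: eigenvector (1, 0, -2).
r=-2: eigenvector (0, -2, -3).
P = [[0, 1, 0], [1, 0, -2], [2, -2, -3]], D = diag(3, 3, -2), P⁻¹ = [[4, -3, 2], [1, 0, 0], [2, -2, 1]].
Q² = P·diag(9, 9, 4)·P⁻¹ = [[9, 0, 0], [20, -11, 10], [30, -30, 24]].
The requested entry is -11.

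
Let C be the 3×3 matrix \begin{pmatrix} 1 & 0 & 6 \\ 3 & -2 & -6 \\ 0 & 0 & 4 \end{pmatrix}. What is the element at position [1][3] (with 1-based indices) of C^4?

Characteristic polynomial: r^3 - 3r^2 - 6r + 8 = (r - 4)(r - 1)(r + 2), so the eigenvalues are -2, 1, 4.
r=-2: eigenvector (0, 1, 0).
r=1: eigenvector (1, 1, 0).
r=4: eigenvector (2, 0, 1).
P = [[0, 1, 2], [1, 1, 0], [0, 0, 1]], D = diag(-2, 1, 4), P⁻¹ = [[-1, 1, 2], [1, 0, -2], [0, 0, 1]].
C⁴ = P·diag(16, 1, 256)·P⁻¹ = [[1, 0, 510], [-15, 16, 30], [0, 0, 256]].
The requested entry is 510.

510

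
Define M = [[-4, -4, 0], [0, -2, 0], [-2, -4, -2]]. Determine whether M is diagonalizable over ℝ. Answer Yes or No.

Yes

Characteristic polynomial: p(t) = t^3 + 8t^2 + 20t + 16 = (t + 2)^2(t + 4).
t = -2 has algebraic multiplicity 2; rank(M + 2I) = 1, so geometric multiplicity = 2.
Every eigenvalue has geometric = algebraic multiplicity, so M is diagonalizable.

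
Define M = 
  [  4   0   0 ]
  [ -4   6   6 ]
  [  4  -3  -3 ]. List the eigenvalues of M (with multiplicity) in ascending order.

Characteristic polynomial: p(μ) = μ^3 - 7μ^2 + 12μ = μ(μ - 4)(μ - 3).
Roots (with multiplicity): 0, 3, 4.

0, 3, 4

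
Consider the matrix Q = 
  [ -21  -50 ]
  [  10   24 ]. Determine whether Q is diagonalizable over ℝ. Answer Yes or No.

Yes

Characteristic polynomial: p(t) = t^2 - 3t - 4 = (t - 4)(t + 1).
All 2 eigenvalues are distinct, so Q is diagonalizable.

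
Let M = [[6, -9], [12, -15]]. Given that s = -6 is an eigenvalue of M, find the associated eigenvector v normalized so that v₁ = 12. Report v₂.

16

M + 6I = [[12, -9], [12, -9]].
Solving (M + 6I)v = 0 gives the eigenspace spanned by (12, 16).
With v₁ = 12, v = (12, 16), so v₂ = 16.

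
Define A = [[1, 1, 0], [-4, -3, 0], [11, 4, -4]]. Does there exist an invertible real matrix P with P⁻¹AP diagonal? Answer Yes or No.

Characteristic polynomial: p(t) = t^3 + 6t^2 + 9t + 4 = (t + 1)^2(t + 4).
t = -1 has algebraic multiplicity 2; rank(A + 1I) = 2, so geometric multiplicity = 1.
Geometric multiplicity < algebraic multiplicity, so A is not diagonalizable.

No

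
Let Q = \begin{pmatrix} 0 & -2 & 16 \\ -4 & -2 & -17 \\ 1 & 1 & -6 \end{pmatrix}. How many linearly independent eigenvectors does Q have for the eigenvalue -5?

1

Q + 5I = [[5, -2, 16], [-4, 3, -17], [1, 1, -1]].
This matrix has rank 2, so its null space has dimension 3 − 2 = 1.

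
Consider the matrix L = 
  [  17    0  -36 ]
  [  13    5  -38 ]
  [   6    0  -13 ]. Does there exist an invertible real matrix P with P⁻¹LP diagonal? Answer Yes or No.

Characteristic polynomial: p(λ) = λ^3 - 9λ^2 + 15λ + 25 = (λ - 5)^2(λ + 1).
λ = 5 has algebraic multiplicity 2; rank(L − 5I) = 2, so geometric multiplicity = 1.
Geometric multiplicity < algebraic multiplicity, so L is not diagonalizable.

No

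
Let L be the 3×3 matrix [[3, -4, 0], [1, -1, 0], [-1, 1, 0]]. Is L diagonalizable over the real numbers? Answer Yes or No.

No

Characteristic polynomial: p(s) = s^3 - 2s^2 + s = s(s - 1)^2.
s = 1 has algebraic multiplicity 2; rank(L − 1I) = 2, so geometric multiplicity = 1.
Geometric multiplicity < algebraic multiplicity, so L is not diagonalizable.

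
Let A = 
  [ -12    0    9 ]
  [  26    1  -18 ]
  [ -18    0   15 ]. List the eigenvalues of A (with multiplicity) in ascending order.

Characteristic polynomial: p(s) = s^3 - 4s^2 - 15s + 18 = (s - 6)(s - 1)(s + 3).
Roots (with multiplicity): -3, 1, 6.

-3, 1, 6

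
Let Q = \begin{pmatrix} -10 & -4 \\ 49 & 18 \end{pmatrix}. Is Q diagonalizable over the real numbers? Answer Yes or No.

No

Characteristic polynomial: p(t) = t^2 - 8t + 16 = (t - 4)^2.
t = 4 has algebraic multiplicity 2; rank(Q − 4I) = 1, so geometric multiplicity = 1.
Geometric multiplicity < algebraic multiplicity, so Q is not diagonalizable.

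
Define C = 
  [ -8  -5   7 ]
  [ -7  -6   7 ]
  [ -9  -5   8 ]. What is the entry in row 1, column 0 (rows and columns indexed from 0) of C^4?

1295

Characteristic polynomial: λ^3 + 6λ^2 - λ - 6 = (λ - 1)(λ + 1)(λ + 6), so the eigenvalues are -6, -1, 1.
λ=-6: eigenvector (1, 1, 1).
λ=-1: eigenvector (1, 0, 1).
λ=1: eigenvector (1, 1, 2).
P = [[1, 1, 1], [1, 0, 1], [1, 1, 2]], D = diag(-6, -1, 1), P⁻¹ = [[1, 1, -1], [1, -1, 0], [-1, 0, 1]].
C⁴ = P·diag(1296, 1, 1)·P⁻¹ = [[1296, 1295, -1295], [1295, 1296, -1295], [1295, 1295, -1294]].
The requested entry is 1295.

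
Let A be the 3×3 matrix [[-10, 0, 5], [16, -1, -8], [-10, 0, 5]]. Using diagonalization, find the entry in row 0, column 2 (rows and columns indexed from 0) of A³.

125

Characteristic polynomial: t^3 + 6t^2 + 5t = t(t + 1)(t + 5), so the eigenvalues are -5, -1, 0.
t=0: eigenvector (-1, 0, -2).
t=-1: eigenvector (0, 1, 0).
t=-5: eigenvector (1, -2, 1).
P = [[-1, 0, 1], [0, 1, -2], [-2, 0, 1]], D = diag(0, -1, -5), P⁻¹ = [[1, 0, -1], [4, 1, -2], [2, 0, -1]].
A³ = P·diag(0, -1, -125)·P⁻¹ = [[-250, 0, 125], [496, -1, -248], [-250, 0, 125]].
The requested entry is 125.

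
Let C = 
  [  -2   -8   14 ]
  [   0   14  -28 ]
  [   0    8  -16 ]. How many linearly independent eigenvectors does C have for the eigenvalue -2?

2

C + 2I = [[0, -8, 14], [0, 16, -28], [0, 8, -14]].
This matrix has rank 1, so its null space has dimension 3 − 1 = 2.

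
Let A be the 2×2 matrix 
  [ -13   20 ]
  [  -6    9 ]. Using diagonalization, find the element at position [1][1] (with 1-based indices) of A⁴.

481

Characteristic polynomial: t^2 + 4t + 3 = (t + 1)(t + 3), so the eigenvalues are -3, -1.
t=-3: eigenvector (2, 1).
t=-1: eigenvector (-5, -3).
P = [[2, -5], [1, -3]], D = diag(-3, -1), P⁻¹ = [[3, -5], [1, -2]].
A⁴ = P·diag(81, 1)·P⁻¹ = [[481, -800], [240, -399]].
The requested entry is 481.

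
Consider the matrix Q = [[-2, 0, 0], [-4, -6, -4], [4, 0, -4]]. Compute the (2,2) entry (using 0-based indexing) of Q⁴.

Characteristic polynomial: t^3 + 12t^2 + 44t + 48 = (t + 2)(t + 4)(t + 6), so the eigenvalues are -6, -4, -2.
t=-2: eigenvector (1, -3, 2).
t=-6: eigenvector (0, 1, 0).
t=-4: eigenvector (0, -2, 1).
P = [[1, 0, 0], [-3, 1, -2], [2, 0, 1]], D = diag(-2, -6, -4), P⁻¹ = [[1, 0, 0], [-1, 1, 2], [-2, 0, 1]].
Q⁴ = P·diag(16, 1296, 256)·P⁻¹ = [[16, 0, 0], [-320, 1296, 2080], [-480, 0, 256]].
The requested entry is 256.

256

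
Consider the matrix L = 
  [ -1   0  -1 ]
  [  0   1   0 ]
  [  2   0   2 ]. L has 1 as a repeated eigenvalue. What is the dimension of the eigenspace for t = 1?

2

L − 1I = [[-2, 0, -1], [0, 0, 0], [2, 0, 1]].
This matrix has rank 1, so its null space has dimension 3 − 1 = 2.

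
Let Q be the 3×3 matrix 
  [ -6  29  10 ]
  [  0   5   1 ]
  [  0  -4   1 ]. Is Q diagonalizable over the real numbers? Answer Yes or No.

No

Characteristic polynomial: p(λ) = λ^3 - 27λ + 54 = (λ - 3)^2(λ + 6).
λ = 3 has algebraic multiplicity 2; rank(Q − 3I) = 2, so geometric multiplicity = 1.
Geometric multiplicity < algebraic multiplicity, so Q is not diagonalizable.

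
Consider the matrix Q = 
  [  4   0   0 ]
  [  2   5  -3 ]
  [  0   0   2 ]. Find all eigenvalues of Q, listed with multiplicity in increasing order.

2, 4, 5

Characteristic polynomial: p(λ) = λ^3 - 11λ^2 + 38λ - 40 = (λ - 5)(λ - 4)(λ - 2).
Roots (with multiplicity): 2, 4, 5.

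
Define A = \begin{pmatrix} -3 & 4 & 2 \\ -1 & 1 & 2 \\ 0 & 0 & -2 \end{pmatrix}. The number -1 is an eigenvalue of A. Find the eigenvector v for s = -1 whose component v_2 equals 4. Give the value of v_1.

A + 1I = [[-2, 4, 2], [-1, 2, 2], [0, 0, -1]].
Solving (A + 1I)v = 0 gives the eigenspace spanned by (8, 4, 0).
With v_2 = 4, v = (8, 4, 0), so v_1 = 8.

8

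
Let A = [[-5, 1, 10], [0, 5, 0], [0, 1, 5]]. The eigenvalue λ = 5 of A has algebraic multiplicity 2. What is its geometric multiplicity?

A − 5I = [[-10, 1, 10], [0, 0, 0], [0, 1, 0]].
This matrix has rank 2, so its null space has dimension 3 − 2 = 1.

1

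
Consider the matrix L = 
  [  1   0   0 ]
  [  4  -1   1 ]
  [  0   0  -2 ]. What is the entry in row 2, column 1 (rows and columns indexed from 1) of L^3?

Characteristic polynomial: t^3 + 2t^2 - t - 2 = (t - 1)(t + 1)(t + 2), so the eigenvalues are -2, -1, 1.
t=1: eigenvector (1, 2, 0).
t=-1: eigenvector (0, 1, 0).
t=-2: eigenvector (0, -1, 1).
P = [[1, 0, 0], [2, 1, -1], [0, 0, 1]], D = diag(1, -1, -2), P⁻¹ = [[1, 0, 0], [-2, 1, 1], [0, 0, 1]].
L³ = P·diag(1, -1, -8)·P⁻¹ = [[1, 0, 0], [4, -1, 7], [0, 0, -8]].
The requested entry is 4.

4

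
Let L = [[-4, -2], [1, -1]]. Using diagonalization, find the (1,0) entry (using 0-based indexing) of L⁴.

Characteristic polynomial: t^2 + 5t + 6 = (t + 2)(t + 3), so the eigenvalues are -3, -2.
t=-2: eigenvector (-1, 1).
t=-3: eigenvector (2, -1).
P = [[-1, 2], [1, -1]], D = diag(-2, -3), P⁻¹ = [[1, 2], [1, 1]].
L⁴ = P·diag(16, 81)·P⁻¹ = [[146, 130], [-65, -49]].
The requested entry is -65.

-65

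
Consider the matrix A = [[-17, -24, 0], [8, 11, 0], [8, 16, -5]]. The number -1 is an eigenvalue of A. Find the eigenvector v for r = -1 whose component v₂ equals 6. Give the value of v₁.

-9

A + 1I = [[-16, -24, 0], [8, 12, 0], [8, 16, -4]].
Solving (A + 1I)v = 0 gives the eigenspace spanned by (-9, 6, 6).
With v₂ = 6, v = (-9, 6, 6), so v₁ = -9.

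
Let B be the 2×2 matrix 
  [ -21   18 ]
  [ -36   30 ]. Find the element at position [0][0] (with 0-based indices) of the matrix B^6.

-366687

Characteristic polynomial: s^2 - 9s + 18 = (s - 6)(s - 3), so the eigenvalues are 3, 6.
s=6: eigenvector (-2, -3).
s=3: eigenvector (3, 4).
P = [[-2, 3], [-3, 4]], D = diag(6, 3), P⁻¹ = [[4, -3], [3, -2]].
B⁶ = P·diag(46656, 729)·P⁻¹ = [[-366687, 275562], [-551124, 414072]].
The requested entry is -366687.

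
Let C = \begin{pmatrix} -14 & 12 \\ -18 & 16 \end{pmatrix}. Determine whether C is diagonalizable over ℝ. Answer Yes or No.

Yes

Characteristic polynomial: p(r) = r^2 - 2r - 8 = (r - 4)(r + 2).
All 2 eigenvalues are distinct, so C is diagonalizable.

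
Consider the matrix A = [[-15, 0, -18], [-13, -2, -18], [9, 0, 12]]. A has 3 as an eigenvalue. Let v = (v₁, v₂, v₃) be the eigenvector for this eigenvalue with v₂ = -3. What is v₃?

3

A − 3I = [[-18, 0, -18], [-13, -5, -18], [9, 0, 9]].
Solving (A − 3I)v = 0 gives the eigenspace spanned by (-3, -3, 3).
With v₂ = -3, v = (-3, -3, 3), so v₃ = 3.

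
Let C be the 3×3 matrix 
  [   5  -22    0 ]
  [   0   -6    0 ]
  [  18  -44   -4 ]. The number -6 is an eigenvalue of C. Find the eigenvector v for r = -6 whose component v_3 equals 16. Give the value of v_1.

8

C + 6I = [[11, -22, 0], [0, 0, 0], [18, -44, 2]].
Solving (C + 6I)v = 0 gives the eigenspace spanned by (8, 4, 16).
With v_3 = 16, v = (8, 4, 16), so v_1 = 8.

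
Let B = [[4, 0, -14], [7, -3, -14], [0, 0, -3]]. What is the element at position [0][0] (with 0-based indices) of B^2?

Characteristic polynomial: s^3 + 2s^2 - 15s - 36 = (s - 4)(s + 3)^2, so the eigenvalues are -3, -3, 4.
s=-3: eigenvector (0, 1, 0).
s=4: eigenvector (1, 1, 0).
s=-3: eigenvector (2, 2, 1).
P = [[0, 1, 2], [1, 1, 2], [0, 0, 1]], D = diag(-3, 4, -3), P⁻¹ = [[-1, 1, 0], [1, 0, -2], [0, 0, 1]].
B² = P·diag(9, 16, 9)·P⁻¹ = [[16, 0, -14], [7, 9, -14], [0, 0, 9]].
The requested entry is 16.

16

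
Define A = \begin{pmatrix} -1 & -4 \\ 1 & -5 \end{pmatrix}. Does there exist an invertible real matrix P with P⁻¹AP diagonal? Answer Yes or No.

Characteristic polynomial: p(t) = t^2 + 6t + 9 = (t + 3)^2.
t = -3 has algebraic multiplicity 2; rank(A + 3I) = 1, so geometric multiplicity = 1.
Geometric multiplicity < algebraic multiplicity, so A is not diagonalizable.

No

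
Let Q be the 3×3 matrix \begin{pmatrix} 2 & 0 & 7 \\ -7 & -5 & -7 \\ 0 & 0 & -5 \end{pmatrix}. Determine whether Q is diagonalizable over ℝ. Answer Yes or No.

Yes

Characteristic polynomial: p(μ) = μ^3 + 8μ^2 + 5μ - 50 = (μ - 2)(μ + 5)^2.
μ = -5 has algebraic multiplicity 2; rank(Q + 5I) = 1, so geometric multiplicity = 2.
Every eigenvalue has geometric = algebraic multiplicity, so Q is diagonalizable.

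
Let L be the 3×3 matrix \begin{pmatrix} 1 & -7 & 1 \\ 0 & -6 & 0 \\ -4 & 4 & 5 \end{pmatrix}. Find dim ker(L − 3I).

1

L − 3I = [[-2, -7, 1], [0, -9, 0], [-4, 4, 2]].
This matrix has rank 2, so its null space has dimension 3 − 2 = 1.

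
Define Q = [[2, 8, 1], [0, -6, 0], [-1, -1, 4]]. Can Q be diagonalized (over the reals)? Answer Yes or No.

No

Characteristic polynomial: p(s) = s^3 - 27s + 54 = (s - 3)^2(s + 6).
s = 3 has algebraic multiplicity 2; rank(Q − 3I) = 2, so geometric multiplicity = 1.
Geometric multiplicity < algebraic multiplicity, so Q is not diagonalizable.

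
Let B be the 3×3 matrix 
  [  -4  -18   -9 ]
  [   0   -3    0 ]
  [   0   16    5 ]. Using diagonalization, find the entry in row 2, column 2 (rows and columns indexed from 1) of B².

Characteristic polynomial: λ^3 + 2λ^2 - 23λ - 60 = (λ - 5)(λ + 3)(λ + 4), so the eigenvalues are -4, -3, 5.
λ=-3: eigenvector (0, 1, -2).
λ=-4: eigenvector (1, 0, 0).
λ=5: eigenvector (-1, 0, 1).
P = [[0, 1, -1], [1, 0, 0], [-2, 0, 1]], D = diag(-3, -4, 5), P⁻¹ = [[0, 1, 0], [1, 2, 1], [0, 2, 1]].
B² = P·diag(9, 16, 25)·P⁻¹ = [[16, -18, -9], [0, 9, 0], [0, 32, 25]].
The requested entry is 9.

9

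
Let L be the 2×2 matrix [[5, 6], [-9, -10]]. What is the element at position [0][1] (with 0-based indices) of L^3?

Characteristic polynomial: μ^2 + 5μ + 4 = (μ + 1)(μ + 4), so the eigenvalues are -4, -1.
μ=-1: eigenvector (1, -1).
μ=-4: eigenvector (2, -3).
P = [[1, 2], [-1, -3]], D = diag(-1, -4), P⁻¹ = [[3, 2], [-1, -1]].
L³ = P·diag(-1, -64)·P⁻¹ = [[125, 126], [-189, -190]].
The requested entry is 126.

126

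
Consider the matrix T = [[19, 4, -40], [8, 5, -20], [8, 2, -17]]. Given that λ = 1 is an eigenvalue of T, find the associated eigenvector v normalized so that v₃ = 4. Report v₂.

T − 1I = [[18, 4, -40], [8, 4, -20], [8, 2, -18]].
Solving (T − 1I)v = 0 gives the eigenspace spanned by (8, 4, 4).
With v₃ = 4, v = (8, 4, 4), so v₂ = 4.

4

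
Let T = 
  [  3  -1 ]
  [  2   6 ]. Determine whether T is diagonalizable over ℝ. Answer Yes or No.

Characteristic polynomial: p(λ) = λ^2 - 9λ + 20 = (λ - 5)(λ - 4).
All 2 eigenvalues are distinct, so T is diagonalizable.

Yes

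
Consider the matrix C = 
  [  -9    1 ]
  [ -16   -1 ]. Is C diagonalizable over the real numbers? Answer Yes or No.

No

Characteristic polynomial: p(r) = r^2 + 10r + 25 = (r + 5)^2.
r = -5 has algebraic multiplicity 2; rank(C + 5I) = 1, so geometric multiplicity = 1.
Geometric multiplicity < algebraic multiplicity, so C is not diagonalizable.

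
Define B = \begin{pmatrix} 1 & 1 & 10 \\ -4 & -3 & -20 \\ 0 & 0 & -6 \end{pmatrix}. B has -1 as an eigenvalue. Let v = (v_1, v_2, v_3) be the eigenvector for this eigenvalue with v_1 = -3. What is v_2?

6

B + 1I = [[2, 1, 10], [-4, -2, -20], [0, 0, -5]].
Solving (B + 1I)v = 0 gives the eigenspace spanned by (-3, 6, 0).
With v_1 = -3, v = (-3, 6, 0), so v_2 = 6.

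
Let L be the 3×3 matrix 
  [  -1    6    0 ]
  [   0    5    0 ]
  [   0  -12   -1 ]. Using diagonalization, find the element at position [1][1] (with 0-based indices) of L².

25

Characteristic polynomial: r^3 - 3r^2 - 9r - 5 = (r - 5)(r + 1)^2, so the eigenvalues are -1, -1, 5.
r=-1: eigenvector (1, 0, -2).
r=5: eigenvector (1, 1, -2).
r=-1: eigenvector (0, 0, 1).
P = [[1, 1, 0], [0, 1, 0], [-2, -2, 1]], D = diag(-1, 5, -1), P⁻¹ = [[1, -1, 0], [0, 1, 0], [2, 0, 1]].
L² = P·diag(1, 25, 1)·P⁻¹ = [[1, 24, 0], [0, 25, 0], [0, -48, 1]].
The requested entry is 25.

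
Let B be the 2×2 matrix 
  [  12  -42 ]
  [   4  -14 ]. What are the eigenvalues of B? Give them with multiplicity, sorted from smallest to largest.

-2, 0

Characteristic polynomial: p(r) = r^2 + 2r = r(r + 2).
Roots (with multiplicity): -2, 0.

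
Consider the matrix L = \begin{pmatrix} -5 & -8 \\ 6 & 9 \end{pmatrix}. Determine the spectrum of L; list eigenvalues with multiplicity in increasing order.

1, 3

Characteristic polynomial: p(t) = t^2 - 4t + 3 = (t - 3)(t - 1).
Roots (with multiplicity): 1, 3.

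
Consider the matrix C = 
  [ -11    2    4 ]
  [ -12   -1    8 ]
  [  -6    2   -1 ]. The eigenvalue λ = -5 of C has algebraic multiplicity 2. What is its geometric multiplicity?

C + 5I = [[-6, 2, 4], [-12, 4, 8], [-6, 2, 4]].
This matrix has rank 1, so its null space has dimension 3 − 1 = 2.

2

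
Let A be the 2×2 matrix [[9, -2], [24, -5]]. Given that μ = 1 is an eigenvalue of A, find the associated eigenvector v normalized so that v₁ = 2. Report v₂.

A − 1I = [[8, -2], [24, -6]].
Solving (A − 1I)v = 0 gives the eigenspace spanned by (2, 8).
With v₁ = 2, v = (2, 8), so v₂ = 8.

8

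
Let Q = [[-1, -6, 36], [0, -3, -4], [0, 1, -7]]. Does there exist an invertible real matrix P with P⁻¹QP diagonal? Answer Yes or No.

No

Characteristic polynomial: p(λ) = λ^3 + 11λ^2 + 35λ + 25 = (λ + 1)(λ + 5)^2.
λ = -5 has algebraic multiplicity 2; rank(Q + 5I) = 2, so geometric multiplicity = 1.
Geometric multiplicity < algebraic multiplicity, so Q is not diagonalizable.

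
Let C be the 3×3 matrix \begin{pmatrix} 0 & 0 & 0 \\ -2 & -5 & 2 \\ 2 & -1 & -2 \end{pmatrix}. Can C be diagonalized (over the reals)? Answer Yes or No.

Yes

Characteristic polynomial: p(t) = t^3 + 7t^2 + 12t = t(t + 3)(t + 4).
All 3 eigenvalues are distinct, so C is diagonalizable.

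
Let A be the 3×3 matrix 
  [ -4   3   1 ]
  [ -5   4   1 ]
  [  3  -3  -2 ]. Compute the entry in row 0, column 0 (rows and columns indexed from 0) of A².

4

Characteristic polynomial: s^3 + 2s^2 - s - 2 = (s - 1)(s + 1)(s + 2), so the eigenvalues are -2, -1, 1.
s=-2: eigenvector (1, 1, -1).
s=-1: eigenvector (1, 1, 0).
s=1: eigenvector (1, 2, -1).
P = [[1, 1, 1], [1, 1, 2], [-1, 0, -1]], D = diag(-2, -1, 1), P⁻¹ = [[1, -1, -1], [1, 0, 1], [-1, 1, 0]].
A² = P·diag(4, 1, 1)·P⁻¹ = [[4, -3, -3], [3, -2, -3], [-3, 3, 4]].
The requested entry is 4.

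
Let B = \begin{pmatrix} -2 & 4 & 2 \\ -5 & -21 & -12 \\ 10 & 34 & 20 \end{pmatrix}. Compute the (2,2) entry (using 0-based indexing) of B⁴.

36

Characteristic polynomial: λ^3 + 3λ^2 - 10λ - 24 = (λ - 3)(λ + 2)(λ + 4), so the eigenvalues are -4, -2, 3.
λ=-2: eigenvector (1, 1, -2).
λ=3: eigenvector (0, 1, -2).
λ=-4: eigenvector (-1, 1, -1).
P = [[1, 0, -1], [1, 1, 1], [-2, -2, -1]], D = diag(-2, 3, -4), P⁻¹ = [[1, 2, 1], [-1, -3, -2], [0, 2, 1]].
B⁴ = P·diag(16, 81, 256)·P⁻¹ = [[16, -480, -240], [-65, 301, 110], [130, -90, 36]].
The requested entry is 36.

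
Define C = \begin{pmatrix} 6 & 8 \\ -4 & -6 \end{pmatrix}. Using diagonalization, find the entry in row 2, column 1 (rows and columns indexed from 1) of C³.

-16

Characteristic polynomial: r^2 - 4 = (r - 2)(r + 2), so the eigenvalues are -2, 2.
r=2: eigenvector (2, -1).
r=-2: eigenvector (1, -1).
P = [[2, 1], [-1, -1]], D = diag(2, -2), P⁻¹ = [[1, 1], [-1, -2]].
C³ = P·diag(8, -8)·P⁻¹ = [[24, 32], [-16, -24]].
The requested entry is -16.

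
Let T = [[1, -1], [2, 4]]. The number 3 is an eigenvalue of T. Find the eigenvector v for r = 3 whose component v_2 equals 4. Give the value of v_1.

T − 3I = [[-2, -1], [2, 1]].
Solving (T − 3I)v = 0 gives the eigenspace spanned by (-2, 4).
With v_2 = 4, v = (-2, 4), so v_1 = -2.

-2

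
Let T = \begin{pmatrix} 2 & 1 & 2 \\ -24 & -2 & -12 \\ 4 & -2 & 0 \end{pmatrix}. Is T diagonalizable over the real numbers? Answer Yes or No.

No

Characteristic polynomial: p(λ) = λ^3 - 12λ - 16 = (λ - 4)(λ + 2)^2.
λ = -2 has algebraic multiplicity 2; rank(T + 2I) = 2, so geometric multiplicity = 1.
Geometric multiplicity < algebraic multiplicity, so T is not diagonalizable.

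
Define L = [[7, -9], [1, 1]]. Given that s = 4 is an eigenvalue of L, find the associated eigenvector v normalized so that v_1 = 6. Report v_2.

L − 4I = [[3, -9], [1, -3]].
Solving (L − 4I)v = 0 gives the eigenspace spanned by (6, 2).
With v_1 = 6, v = (6, 2), so v_2 = 2.

2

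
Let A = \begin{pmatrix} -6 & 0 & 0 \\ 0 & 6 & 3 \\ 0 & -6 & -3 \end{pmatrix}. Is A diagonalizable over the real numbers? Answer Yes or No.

Yes

Characteristic polynomial: p(λ) = λ^3 + 3λ^2 - 18λ = λ(λ - 3)(λ + 6).
All 3 eigenvalues are distinct, so A is diagonalizable.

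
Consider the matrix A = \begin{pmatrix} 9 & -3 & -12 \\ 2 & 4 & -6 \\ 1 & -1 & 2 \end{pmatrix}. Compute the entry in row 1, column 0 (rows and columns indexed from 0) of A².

20

Characteristic polynomial: μ^3 - 15μ^2 + 74μ - 120 = (μ - 6)(μ - 5)(μ - 4), so the eigenvalues are 4, 5, 6.
μ=5: eigenvector (3, 0, 1).
μ=6: eigenvector (1, 1, 0).
μ=4: eigenvector (3, 1, 1).
P = [[3, 1, 3], [0, 1, 1], [1, 0, 1]], D = diag(5, 6, 4), P⁻¹ = [[1, -1, -2], [1, 0, -3], [-1, 1, 3]].
A² = P·diag(25, 36, 16)·P⁻¹ = [[63, -27, -114], [20, 16, -60], [9, -9, -2]].
The requested entry is 20.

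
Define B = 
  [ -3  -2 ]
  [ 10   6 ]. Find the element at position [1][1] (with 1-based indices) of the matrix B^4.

Characteristic polynomial: t^2 - 3t + 2 = (t - 2)(t - 1), so the eigenvalues are 1, 2.
t=1: eigenvector (1, -2).
t=2: eigenvector (-2, 5).
P = [[1, -2], [-2, 5]], D = diag(1, 2), P⁻¹ = [[5, 2], [2, 1]].
B⁴ = P·diag(1, 16)·P⁻¹ = [[-59, -30], [150, 76]].
The requested entry is -59.

-59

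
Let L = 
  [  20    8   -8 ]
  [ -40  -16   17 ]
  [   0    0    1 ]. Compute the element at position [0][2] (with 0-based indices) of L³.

-128

Characteristic polynomial: t^3 - 5t^2 + 4t = t(t - 4)(t - 1), so the eigenvalues are 0, 1, 4.
t=4: eigenvector (1, -2, 0).
t=1: eigenvector (0, 1, 1).
t=0: eigenvector (-2, 5, 0).
P = [[1, 0, -2], [-2, 1, 5], [0, 1, 0]], D = diag(4, 1, 0), P⁻¹ = [[5, 2, -2], [0, 0, 1], [2, 1, -1]].
L³ = P·diag(64, 1, 0)·P⁻¹ = [[320, 128, -128], [-640, -256, 257], [0, 0, 1]].
The requested entry is -128.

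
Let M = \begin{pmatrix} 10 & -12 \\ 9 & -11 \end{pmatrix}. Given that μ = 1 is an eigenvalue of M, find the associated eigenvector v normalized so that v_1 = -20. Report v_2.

-15

M − 1I = [[9, -12], [9, -12]].
Solving (M − 1I)v = 0 gives the eigenspace spanned by (-20, -15).
With v_1 = -20, v = (-20, -15), so v_2 = -15.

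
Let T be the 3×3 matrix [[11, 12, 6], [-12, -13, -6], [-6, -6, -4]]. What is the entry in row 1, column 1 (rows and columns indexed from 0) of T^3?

-253

Characteristic polynomial: r^3 + 6r^2 + 9r + 4 = (r + 1)^2(r + 4), so the eigenvalues are -4, -1, -1.
r=-1: eigenvector (1, -1, 0).
r=-4: eigenvector (-2, 2, 1).
r=-1: eigenvector (0, 1, -2).
P = [[1, -2, 0], [-1, 2, 1], [0, 1, -2]], D = diag(-1, -4, -1), P⁻¹ = [[5, 4, 2], [2, 2, 1], [1, 1, 0]].
T³ = P·diag(-1, -64, -1)·P⁻¹ = [[251, 252, 126], [-252, -253, -126], [-126, -126, -64]].
The requested entry is -253.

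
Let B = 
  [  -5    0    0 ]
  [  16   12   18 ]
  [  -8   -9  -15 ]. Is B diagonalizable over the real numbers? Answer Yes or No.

Characteristic polynomial: p(r) = r^3 + 8r^2 - 3r - 90 = (r - 3)(r + 5)(r + 6).
All 3 eigenvalues are distinct, so B is diagonalizable.

Yes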